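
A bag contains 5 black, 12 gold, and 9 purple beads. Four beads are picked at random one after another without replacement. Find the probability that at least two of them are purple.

Sum the hypergeometric tail for j = 2,…,4 purple beads.
Favorable = C(9,2)·C(17,2) + C(9,3)·C(17,1) + C(9,4)·C(17,0) = 6450; total = C(26,4) = 14950.
P = 6450/14950 = 129/299 ≈ 0.4314.

129/299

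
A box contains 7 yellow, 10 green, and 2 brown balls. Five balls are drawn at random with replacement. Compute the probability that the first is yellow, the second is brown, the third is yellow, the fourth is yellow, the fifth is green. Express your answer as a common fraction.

6860/2476099

Multiply the conditional probability of each draw in order, with replacement (the composition resets each draw).
P = (7/19) · (2/19) · (7/19) · (7/19) · (10/19) = 6860/2476099 ≈ 0.0028.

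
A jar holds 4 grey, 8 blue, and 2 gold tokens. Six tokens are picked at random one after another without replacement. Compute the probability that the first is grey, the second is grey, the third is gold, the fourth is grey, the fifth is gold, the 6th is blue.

8/45045

Multiply the conditional probability of each draw in order, without replacement, so each draw removes one from its color and from the total.
P = (4/14) · (3/13) · (2/12) · (2/11) · (1/10) · (8/9) = 8/45045 ≈ 0.0002.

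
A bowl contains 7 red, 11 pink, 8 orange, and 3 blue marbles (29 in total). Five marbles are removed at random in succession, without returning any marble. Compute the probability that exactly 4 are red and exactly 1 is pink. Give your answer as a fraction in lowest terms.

Unordered draws without replacement: count favorable combinations over C(29,5).
Favorable = C(7,4) · C(11,1) · C(8,0) · C(3,0) = 385; total = C(29,5) = 118755.
P = 385/118755 = 11/3393 ≈ 0.0032.

11/3393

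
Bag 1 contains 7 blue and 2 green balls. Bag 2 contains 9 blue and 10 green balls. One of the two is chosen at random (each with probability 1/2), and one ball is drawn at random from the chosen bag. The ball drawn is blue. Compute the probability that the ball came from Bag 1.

P(blue | Bag 1) = 7/9; P(blue | Bag 2) = 9/19.
P(blue) = 1/2·7/9 + 1/2·9/19 = 107/171.
By Bayes' rule, P(Bag 1 | blue) = 7/18 / 107/171 = 133/214 ≈ 0.6215.

133/214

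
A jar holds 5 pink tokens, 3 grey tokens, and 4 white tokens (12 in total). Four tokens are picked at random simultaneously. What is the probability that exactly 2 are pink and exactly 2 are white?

Unordered draws without replacement: count favorable combinations over C(12,4).
Favorable = C(5,2) · C(3,0) · C(4,2) = 60; total = C(12,4) = 495.
P = 60/495 = 4/33 ≈ 0.1212.

4/33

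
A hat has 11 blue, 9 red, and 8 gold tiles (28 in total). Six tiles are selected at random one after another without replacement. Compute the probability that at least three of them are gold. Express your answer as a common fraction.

Sum the hypergeometric tail for j = 3,…,6 gold tiles.
Favorable = C(8,3)·C(20,3) + C(8,4)·C(20,2) + C(8,5)·C(20,1) + C(8,6)·C(20,0) = 78288; total = C(28,6) = 376740.
P = 78288/376740 = 932/4485 ≈ 0.2078.

932/4485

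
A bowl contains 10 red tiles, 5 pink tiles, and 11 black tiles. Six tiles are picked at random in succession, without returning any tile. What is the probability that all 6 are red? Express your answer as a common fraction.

3/3289

Unordered draws without replacement: count favorable combinations over C(26,6).
Favorable = C(10,6) · C(5,0) · C(11,0) = 210; total = C(26,6) = 230230.
P = 210/230230 = 3/3289 ≈ 0.0009.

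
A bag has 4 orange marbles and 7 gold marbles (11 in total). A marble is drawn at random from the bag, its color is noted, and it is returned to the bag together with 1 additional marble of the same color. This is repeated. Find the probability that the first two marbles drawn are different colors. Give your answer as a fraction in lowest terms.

Either orange then gold, or gold then orange; after the first draw the total is 12.
P = (4/11)·(7/12) + (7/11)·(4/12) = 14/33 ≈ 0.4242.

14/33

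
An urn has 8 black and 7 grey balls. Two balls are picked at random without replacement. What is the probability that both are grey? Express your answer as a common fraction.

1/5

Unordered draws without replacement: count favorable combinations over C(15,2).
Favorable = C(8,0) · C(7,2) = 21; total = C(15,2) = 105.
P = 21/105 = 1/5 ≈ 0.2000.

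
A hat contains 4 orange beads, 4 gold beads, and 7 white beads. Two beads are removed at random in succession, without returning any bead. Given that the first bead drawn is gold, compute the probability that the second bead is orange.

2/7

After removing 1 gold, the hat has 4 orange out of 14 remaining.
P(second is orange | given) = 4/14 = 2/7 ≈ 0.2857.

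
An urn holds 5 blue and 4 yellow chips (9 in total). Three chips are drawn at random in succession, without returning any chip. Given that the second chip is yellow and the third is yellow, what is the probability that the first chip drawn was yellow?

2/7

P(first=yellow and the second chip is yellow and the third is yellow) = (4/9)·(3/8)·(2/7) = 1/21.
P(E) = Σ over first color = 5/42 + 1/21 = 1/6.
By Bayes, P(first=yellow | E) = 1/21 / 1/6 = 2/7 ≈ 0.2857.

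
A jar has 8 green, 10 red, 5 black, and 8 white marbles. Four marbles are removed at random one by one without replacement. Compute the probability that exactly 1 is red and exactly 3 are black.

20/6293

Unordered draws without replacement: count favorable combinations over C(31,4).
Favorable = C(8,0) · C(10,1) · C(5,3) · C(8,0) = 100; total = C(31,4) = 31465.
P = 100/31465 = 20/6293 ≈ 0.0032.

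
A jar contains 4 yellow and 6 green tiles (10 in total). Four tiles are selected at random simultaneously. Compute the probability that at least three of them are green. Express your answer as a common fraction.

Sum the hypergeometric tail for j = 3,…,4 green tiles.
Favorable = C(6,3)·C(4,1) + C(6,4)·C(4,0) = 95; total = C(10,4) = 210.
P = 95/210 = 19/42 ≈ 0.4524.

19/42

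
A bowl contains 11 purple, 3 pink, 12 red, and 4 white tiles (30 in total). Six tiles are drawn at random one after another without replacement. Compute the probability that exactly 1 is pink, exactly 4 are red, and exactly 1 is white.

Unordered draws without replacement: count favorable combinations over C(30,6).
Favorable = C(11,0) · C(3,1) · C(12,4) · C(4,1) = 5940; total = C(30,6) = 593775.
P = 5940/593775 = 132/13195 ≈ 0.0100.

132/13195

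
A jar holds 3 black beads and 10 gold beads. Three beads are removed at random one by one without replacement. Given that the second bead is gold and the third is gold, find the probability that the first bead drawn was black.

P(first=black and the second bead is gold and the third is gold) = (3/13)·(10/12)·(9/11) = 45/286.
P(E) = Σ over first color = 45/286 + 60/143 = 15/26.
By Bayes, P(first=black | E) = 45/286 / 15/26 = 3/11 ≈ 0.2727.

3/11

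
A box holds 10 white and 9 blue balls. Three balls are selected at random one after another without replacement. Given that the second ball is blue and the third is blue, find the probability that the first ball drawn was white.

10/17

P(first=white and the second ball is blue and the third is blue) = (10/19)·(9/18)·(8/17) = 40/323.
P(E) = Σ over first color = 40/323 + 28/323 = 4/19.
By Bayes, P(first=white | E) = 40/323 / 4/19 = 10/17 ≈ 0.5882.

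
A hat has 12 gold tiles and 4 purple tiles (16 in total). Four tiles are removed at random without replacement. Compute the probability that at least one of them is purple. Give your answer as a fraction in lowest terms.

Use the complement: P(at least one purple) = 1 − P(no purple).
P(none) = C(12,4)/C(16,4) = 495/1820.
So P = 1 − 495/1820 = 265/364 ≈ 0.7280.

265/364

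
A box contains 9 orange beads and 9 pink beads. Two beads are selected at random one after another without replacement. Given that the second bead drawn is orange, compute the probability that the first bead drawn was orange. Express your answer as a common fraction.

P(first=orange and the second bead drawn is orange) = (9/18)·(8/17) = 4/17.
P(the second bead drawn is orange) = Σ over first color = 4/17 + 9/34 = 1/2.
By Bayes, P(first=orange | the second bead drawn is orange) = 4/17 / 1/2 = 8/17 ≈ 0.4706.

8/17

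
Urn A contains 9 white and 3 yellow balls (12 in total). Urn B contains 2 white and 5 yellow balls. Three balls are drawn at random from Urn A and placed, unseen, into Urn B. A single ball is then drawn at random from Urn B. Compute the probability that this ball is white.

17/40

Condition on how many of the transferred balls are white (from Urn A: 9 white of 12; then Urn B has 10 total).
  0 white: C(9,0)C(3,3)/C(12,3) = 1/220; then P = 2/10
  1 white: C(9,1)C(3,2)/C(12,3) = 27/220; then P = 3/10
  2 white: C(9,2)C(3,1)/C(12,3) = 27/55; then P = 4/10
  3 white: C(9,3)C(3,0)/C(12,3) = 21/55; then P = 5/10
P(white from Urn B) = 17/40 ≈ 0.4250.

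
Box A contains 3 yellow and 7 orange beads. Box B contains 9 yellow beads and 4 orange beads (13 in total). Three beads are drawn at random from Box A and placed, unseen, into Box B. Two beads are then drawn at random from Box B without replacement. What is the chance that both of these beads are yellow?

443/1200

Condition on how many of the transferred beads are yellow (from Box A: 3 yellow of 10; then Box B has 16 total).
  0 yellow: C(3,0)C(7,3)/C(10,3) = 7/24; then P = C(9,2)/C(16,2) = 3/10
  1 yellow: C(3,1)C(7,2)/C(10,3) = 21/40; then P = C(10,2)/C(16,2) = 3/8
  2 yellow: C(3,2)C(7,1)/C(10,3) = 7/40; then P = C(11,2)/C(16,2) = 11/24
  3 yellow: C(3,3)C(7,0)/C(10,3) = 1/120; then P = C(12,2)/C(16,2) = 11/20
P(both yellow) = 443/1200 ≈ 0.3692.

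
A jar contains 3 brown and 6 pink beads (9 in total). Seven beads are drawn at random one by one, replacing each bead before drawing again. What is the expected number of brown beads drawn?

By linearity of expectation, E[X] = Σ P(draw i is brown); each independent draw has P(brown) = 3/9.
E[X] = 7 · 3/9 = 7/3 ≈ 2.3333.

7/3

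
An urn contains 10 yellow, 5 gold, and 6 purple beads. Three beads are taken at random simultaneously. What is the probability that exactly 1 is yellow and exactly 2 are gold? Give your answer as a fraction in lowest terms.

10/133

Unordered draws without replacement: count favorable combinations over C(21,3).
Favorable = C(10,1) · C(5,2) · C(6,0) = 100; total = C(21,3) = 1330.
P = 100/1330 = 10/133 ≈ 0.0752.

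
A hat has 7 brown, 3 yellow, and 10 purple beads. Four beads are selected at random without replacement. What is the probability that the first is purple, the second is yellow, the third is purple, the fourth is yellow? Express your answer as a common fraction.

3/646

Multiply the conditional probability of each draw in order, without replacement, so each draw removes one from its color and from the total.
P = (10/20) · (3/19) · (9/18) · (2/17) = 3/646 ≈ 0.0046.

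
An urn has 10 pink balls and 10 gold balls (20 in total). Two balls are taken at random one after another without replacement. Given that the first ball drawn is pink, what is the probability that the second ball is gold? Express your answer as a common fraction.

10/19

After removing 1 pink, the urn has 10 gold out of 19 remaining.
P(second is gold | given) = 10/19 ≈ 0.5263.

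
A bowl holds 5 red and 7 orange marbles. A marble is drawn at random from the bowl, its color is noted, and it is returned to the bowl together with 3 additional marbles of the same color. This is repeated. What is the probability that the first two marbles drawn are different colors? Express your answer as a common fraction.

Either orange then red, or red then orange; after the first draw the total is 15.
P = (7/12)·(5/15) + (5/12)·(7/15) = 7/18 ≈ 0.3889.

7/18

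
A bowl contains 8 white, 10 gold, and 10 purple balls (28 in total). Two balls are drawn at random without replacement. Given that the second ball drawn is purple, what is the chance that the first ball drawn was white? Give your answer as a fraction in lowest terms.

8/27

P(first=white and the second ball drawn is purple) = (8/28)·(10/27) = 20/189.
P(the second ball drawn is purple) = Σ over first color = 20/189 + 25/189 + 5/42 = 5/14.
By Bayes, P(first=white | the second ball drawn is purple) = 20/189 / 5/14 = 8/27 ≈ 0.2963.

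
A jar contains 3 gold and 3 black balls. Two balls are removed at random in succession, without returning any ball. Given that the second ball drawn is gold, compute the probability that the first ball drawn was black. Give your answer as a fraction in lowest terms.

P(first=black and the second ball drawn is gold) = (3/6)·(3/5) = 3/10.
P(the second ball drawn is gold) = Σ over first color = 1/5 + 3/10 = 1/2.
By Bayes, P(first=black | the second ball drawn is gold) = 3/10 / 1/2 = 3/5 ≈ 0.6000.

3/5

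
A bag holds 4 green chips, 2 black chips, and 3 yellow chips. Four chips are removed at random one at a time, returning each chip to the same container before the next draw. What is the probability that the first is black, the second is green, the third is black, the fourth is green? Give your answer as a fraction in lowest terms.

64/6561

Multiply the conditional probability of each draw in order, with replacement (the composition resets each draw).
P = (2/9) · (4/9) · (2/9) · (4/9) = 64/6561 ≈ 0.0098.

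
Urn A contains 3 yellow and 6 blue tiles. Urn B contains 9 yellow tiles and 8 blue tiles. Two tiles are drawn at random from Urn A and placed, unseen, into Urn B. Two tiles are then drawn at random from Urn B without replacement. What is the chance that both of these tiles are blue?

Condition on how many of the transferred tiles are blue (from Urn A: 6 blue of 9; then Urn B has 19 total).
  0 blue: C(6,0)C(3,2)/C(9,2) = 1/12; then P = C(8,2)/C(19,2) = 28/171
  1 blue: C(6,1)C(3,1)/C(9,2) = 1/2; then P = C(9,2)/C(19,2) = 4/19
  2 blue: C(6,2)C(3,0)/C(9,2) = 5/12; then P = C(10,2)/C(19,2) = 5/19
P(both blue) = 469/2052 ≈ 0.2286.

469/2052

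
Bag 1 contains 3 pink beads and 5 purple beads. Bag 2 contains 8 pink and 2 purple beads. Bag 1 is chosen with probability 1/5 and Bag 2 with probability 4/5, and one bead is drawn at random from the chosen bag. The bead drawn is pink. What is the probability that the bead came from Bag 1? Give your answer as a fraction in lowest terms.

P(pink | Bag 1) = 3/8; P(pink | Bag 2) = 4/5.
P(pink) = 1/5·3/8 + 4/5·4/5 = 143/200.
By Bayes' rule, P(Bag 1 | pink) = 3/40 / 143/200 = 15/143 ≈ 0.1049.

15/143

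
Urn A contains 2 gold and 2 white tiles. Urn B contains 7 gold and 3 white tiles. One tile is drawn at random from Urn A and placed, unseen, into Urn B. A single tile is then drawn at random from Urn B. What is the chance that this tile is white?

Condition on how many of the transferred tiles are white (from Urn A: 2 white of 4; then Urn B has 11 total).
  0 white: C(2,0)C(2,1)/C(4,1) = 1/2; then P = 3/11
  1 white: C(2,1)C(2,0)/C(4,1) = 1/2; then P = 4/11
P(white from Urn B) = 7/22 ≈ 0.3182.

7/22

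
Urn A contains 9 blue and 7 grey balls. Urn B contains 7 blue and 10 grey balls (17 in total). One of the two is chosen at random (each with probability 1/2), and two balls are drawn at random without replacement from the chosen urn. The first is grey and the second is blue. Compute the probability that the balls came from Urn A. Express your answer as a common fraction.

P(E | Urn A) = 21/80; P(E | Urn B) = 35/136.
P(E) = 1/2·21/80 + 1/2·35/136 = 707/2720.
By Bayes' rule, P(Urn A | E) = 21/160 / 707/2720 = 51/101 ≈ 0.5050.

51/101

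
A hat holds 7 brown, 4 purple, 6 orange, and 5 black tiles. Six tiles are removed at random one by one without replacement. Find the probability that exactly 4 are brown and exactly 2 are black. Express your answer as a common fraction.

Unordered draws without replacement: count favorable combinations over C(22,6).
Favorable = C(7,4) · C(4,0) · C(6,0) · C(5,2) = 350; total = C(22,6) = 74613.
P = 350/74613 = 50/10659 ≈ 0.0047.

50/10659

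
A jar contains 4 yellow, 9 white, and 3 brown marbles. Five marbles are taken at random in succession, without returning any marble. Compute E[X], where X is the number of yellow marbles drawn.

By linearity of expectation, E[X] = Σ P(draw i is yellow); by symmetry each draw (even without replacement) has P(yellow) = 4/16.
E[X] = 5 · 4/16 = 5/4 ≈ 1.2500.

5/4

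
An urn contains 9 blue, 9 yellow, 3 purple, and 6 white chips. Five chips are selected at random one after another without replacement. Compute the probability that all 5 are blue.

7/4485

Unordered draws without replacement: count favorable combinations over C(27,5).
Favorable = C(9,5) · C(9,0) · C(3,0) · C(6,0) = 126; total = C(27,5) = 80730.
P = 126/80730 = 7/4485 ≈ 0.0016.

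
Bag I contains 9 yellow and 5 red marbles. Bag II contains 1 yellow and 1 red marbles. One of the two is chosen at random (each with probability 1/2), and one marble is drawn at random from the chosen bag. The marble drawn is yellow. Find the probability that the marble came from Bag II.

P(yellow | Bag I) = 9/14; P(yellow | Bag II) = 1/2.
P(yellow) = 1/2·9/14 + 1/2·1/2 = 4/7.
By Bayes' rule, P(Bag II | yellow) = 1/4 / 4/7 = 7/16 ≈ 0.4375.

7/16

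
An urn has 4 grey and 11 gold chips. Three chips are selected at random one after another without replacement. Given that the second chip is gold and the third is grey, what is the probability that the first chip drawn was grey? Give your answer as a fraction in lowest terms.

P(first=grey and the second chip is gold and the third is grey) = (4/15)·(11/14)·(3/13) = 22/455.
P(E) = Σ over first color = 22/455 + 44/273 = 22/105.
By Bayes, P(first=grey | E) = 22/455 / 22/105 = 3/13 ≈ 0.2308.

3/13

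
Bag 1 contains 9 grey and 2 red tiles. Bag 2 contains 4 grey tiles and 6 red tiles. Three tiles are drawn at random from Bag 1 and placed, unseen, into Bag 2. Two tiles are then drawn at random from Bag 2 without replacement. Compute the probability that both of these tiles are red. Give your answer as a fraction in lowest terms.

Condition on how many of the transferred tiles are red (from Bag 1: 2 red of 11; then Bag 2 has 13 total).
  0 red: C(2,0)C(9,3)/C(11,3) = 28/55; then P = C(6,2)/C(13,2) = 5/26
  1 red: C(2,1)C(9,2)/C(11,3) = 24/55; then P = C(7,2)/C(13,2) = 7/26
  2 red: C(2,2)C(9,1)/C(11,3) = 3/55; then P = C(8,2)/C(13,2) = 14/39
P(both red) = 168/715 ≈ 0.2350.

168/715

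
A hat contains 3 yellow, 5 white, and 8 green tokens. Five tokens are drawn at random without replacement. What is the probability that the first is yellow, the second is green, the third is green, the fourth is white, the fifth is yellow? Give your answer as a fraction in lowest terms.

Multiply the conditional probability of each draw in order, without replacement, so each draw removes one from its color and from the total.
P = (3/16) · (8/15) · (7/14) · (5/13) · (2/12) = 1/312 ≈ 0.0032.

1/312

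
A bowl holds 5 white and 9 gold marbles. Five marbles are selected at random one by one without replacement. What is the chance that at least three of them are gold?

114/143

Sum the hypergeometric tail for j = 3,…,5 gold marbles.
Favorable = C(9,3)·C(5,2) + C(9,4)·C(5,1) + C(9,5)·C(5,0) = 1596; total = C(14,5) = 2002.
P = 1596/2002 = 114/143 ≈ 0.7972.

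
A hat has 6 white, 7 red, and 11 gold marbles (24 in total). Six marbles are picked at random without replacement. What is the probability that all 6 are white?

1/134596

Unordered draws without replacement: count favorable combinations over C(24,6).
Favorable = C(6,6) · C(7,0) · C(11,0) = 1; total = C(24,6) = 134596.
P = 1/134596 = 1/134596 ≈ 0.0000.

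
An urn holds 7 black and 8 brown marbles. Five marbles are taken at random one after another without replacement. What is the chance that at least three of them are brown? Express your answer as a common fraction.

82/143

Sum the hypergeometric tail for j = 3,…,5 brown marbles.
Favorable = C(8,3)·C(7,2) + C(8,4)·C(7,1) + C(8,5)·C(7,0) = 1722; total = C(15,5) = 3003.
P = 1722/3003 = 82/143 ≈ 0.5734.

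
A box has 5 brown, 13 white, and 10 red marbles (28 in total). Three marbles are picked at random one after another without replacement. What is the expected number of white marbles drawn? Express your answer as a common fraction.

By linearity of expectation, E[X] = Σ P(draw i is white); by symmetry each draw (even without replacement) has P(white) = 13/28.
E[X] = 3 · 13/28 = 39/28 ≈ 1.3929.

39/28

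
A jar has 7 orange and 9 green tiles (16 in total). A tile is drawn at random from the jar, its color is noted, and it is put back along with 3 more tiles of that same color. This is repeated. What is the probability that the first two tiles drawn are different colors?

63/152

Either green then orange, or orange then green; after the first draw the total is 19.
P = (9/16)·(7/19) + (7/16)·(9/19) = 63/152 ≈ 0.4145.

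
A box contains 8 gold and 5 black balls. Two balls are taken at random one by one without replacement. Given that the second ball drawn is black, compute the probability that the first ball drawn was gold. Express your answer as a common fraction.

P(first=gold and the second ball drawn is black) = (8/13)·(5/12) = 10/39.
P(the second ball drawn is black) = Σ over first color = 10/39 + 5/39 = 5/13.
By Bayes, P(first=gold | the second ball drawn is black) = 10/39 / 5/13 = 2/3 ≈ 0.6667.

2/3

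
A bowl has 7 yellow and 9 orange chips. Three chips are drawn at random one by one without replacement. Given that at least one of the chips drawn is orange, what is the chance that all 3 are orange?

P(all 3 orange) = C(9,3)/C(16,3) = 3/20; P(at least one orange) = 1 − C(7,3)/C(16,3) = 15/16.
Since 'all 3 orange' ⊆ 'at least one orange', P(all 3 | at least one) = 3/20 / 15/16 = 4/25 ≈ 0.1600.

4/25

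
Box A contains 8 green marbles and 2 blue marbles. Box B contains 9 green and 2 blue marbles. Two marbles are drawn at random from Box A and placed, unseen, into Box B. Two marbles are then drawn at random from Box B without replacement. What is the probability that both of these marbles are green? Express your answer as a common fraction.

Condition on how many of the transferred marbles are green (from Box A: 8 green of 10; then Box B has 13 total).
  0 green: C(8,0)C(2,2)/C(10,2) = 1/45; then P = C(9,2)/C(13,2) = 6/13
  1 green: C(8,1)C(2,1)/C(10,2) = 16/45; then P = C(10,2)/C(13,2) = 15/26
  2 green: C(8,2)C(2,0)/C(10,2) = 28/45; then P = C(11,2)/C(13,2) = 55/78
P(both green) = 1148/1755 ≈ 0.6541.

1148/1755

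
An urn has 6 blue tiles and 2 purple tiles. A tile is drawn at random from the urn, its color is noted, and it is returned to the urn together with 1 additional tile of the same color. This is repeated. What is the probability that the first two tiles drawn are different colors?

1/3

Either blue then purple, or purple then blue; after the first draw the total is 9.
P = (6/8)·(2/9) + (2/8)·(6/9) = 1/3 ≈ 0.3333.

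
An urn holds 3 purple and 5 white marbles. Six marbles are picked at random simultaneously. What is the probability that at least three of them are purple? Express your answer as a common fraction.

5/14

Sum the hypergeometric tail for j = 3,…,3 purple marbles.
Favorable = C(3,3)·C(5,3) = 10; total = C(8,6) = 28.
P = 10/28 = 5/14 ≈ 0.3571.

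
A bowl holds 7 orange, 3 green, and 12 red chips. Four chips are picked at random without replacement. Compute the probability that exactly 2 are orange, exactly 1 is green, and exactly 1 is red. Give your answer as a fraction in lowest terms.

Unordered draws without replacement: count favorable combinations over C(22,4).
Favorable = C(7,2) · C(3,1) · C(12,1) = 756; total = C(22,4) = 7315.
P = 756/7315 = 108/1045 ≈ 0.1033.

108/1045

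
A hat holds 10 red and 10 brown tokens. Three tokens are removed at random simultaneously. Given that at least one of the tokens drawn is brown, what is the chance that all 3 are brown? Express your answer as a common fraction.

2/17

P(all 3 brown) = C(10,3)/C(20,3) = 2/19; P(at least one brown) = 1 − C(10,3)/C(20,3) = 17/19.
Since 'all 3 brown' ⊆ 'at least one brown', P(all 3 | at least one) = 2/19 / 17/19 = 2/17 ≈ 0.1176.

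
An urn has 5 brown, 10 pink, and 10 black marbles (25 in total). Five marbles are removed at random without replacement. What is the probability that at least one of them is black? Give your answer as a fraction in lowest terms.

Use the complement: P(at least one black) = 1 − P(no black).
P(none) = C(15,5)/C(25,5) = 3003/53130.
So P = 1 − 3003/53130 = 217/230 ≈ 0.9435.

217/230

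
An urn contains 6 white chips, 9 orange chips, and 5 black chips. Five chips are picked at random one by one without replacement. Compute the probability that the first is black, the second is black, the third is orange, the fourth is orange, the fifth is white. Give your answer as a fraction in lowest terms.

3/646

Multiply the conditional probability of each draw in order, without replacement, so each draw removes one from its color and from the total.
P = (5/20) · (4/19) · (9/18) · (8/17) · (6/16) = 3/646 ≈ 0.0046.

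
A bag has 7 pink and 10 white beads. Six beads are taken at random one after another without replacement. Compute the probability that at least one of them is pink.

Use the complement: P(at least one pink) = 1 − P(no pink).
P(none) = C(10,6)/C(17,6) = 210/12376.
So P = 1 − 210/12376 = 869/884 ≈ 0.9830.

869/884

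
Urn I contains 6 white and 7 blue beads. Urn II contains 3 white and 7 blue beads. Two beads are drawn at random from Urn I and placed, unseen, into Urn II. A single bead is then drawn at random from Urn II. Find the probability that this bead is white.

Condition on how many of the transferred beads are white (from Urn I: 6 white of 13; then Urn II has 12 total).
  0 white: C(6,0)C(7,2)/C(13,2) = 7/26; then P = 3/12
  1 white: C(6,1)C(7,1)/C(13,2) = 7/13; then P = 4/12
  2 white: C(6,2)C(7,0)/C(13,2) = 5/26; then P = 5/12
P(white from Urn II) = 17/52 ≈ 0.3269.

17/52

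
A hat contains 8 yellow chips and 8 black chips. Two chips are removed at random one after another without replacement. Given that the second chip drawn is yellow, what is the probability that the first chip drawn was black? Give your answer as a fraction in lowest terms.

8/15

P(first=black and the second chip drawn is yellow) = (8/16)·(8/15) = 4/15.
P(the second chip drawn is yellow) = Σ over first color = 7/30 + 4/15 = 1/2.
By Bayes, P(first=black | the second chip drawn is yellow) = 4/15 / 1/2 = 8/15 ≈ 0.5333.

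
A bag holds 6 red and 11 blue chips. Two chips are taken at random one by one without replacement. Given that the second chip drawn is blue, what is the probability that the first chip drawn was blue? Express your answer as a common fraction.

5/8

P(first=blue and the second chip drawn is blue) = (11/17)·(10/16) = 55/136.
P(the second chip drawn is blue) = Σ over first color = 33/136 + 55/136 = 11/17.
By Bayes, P(first=blue | the second chip drawn is blue) = 55/136 / 11/17 = 5/8 ≈ 0.6250.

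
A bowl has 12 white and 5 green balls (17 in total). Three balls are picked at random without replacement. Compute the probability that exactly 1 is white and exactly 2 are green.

3/17

Unordered draws without replacement: count favorable combinations over C(17,3).
Favorable = C(12,1) · C(5,2) = 120; total = C(17,3) = 680.
P = 120/680 = 3/17 ≈ 0.1765.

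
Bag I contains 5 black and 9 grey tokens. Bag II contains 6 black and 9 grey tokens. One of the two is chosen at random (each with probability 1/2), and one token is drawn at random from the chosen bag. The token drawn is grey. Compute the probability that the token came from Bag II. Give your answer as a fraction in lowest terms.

14/29

P(grey | Bag I) = 9/14; P(grey | Bag II) = 3/5.
P(grey) = 1/2·9/14 + 1/2·3/5 = 87/140.
By Bayes' rule, P(Bag II | grey) = 3/10 / 87/140 = 14/29 ≈ 0.4828.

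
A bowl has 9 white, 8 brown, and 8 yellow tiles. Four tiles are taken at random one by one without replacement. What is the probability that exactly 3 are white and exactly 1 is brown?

336/6325

Unordered draws without replacement: count favorable combinations over C(25,4).
Favorable = C(9,3) · C(8,1) · C(8,0) = 672; total = C(25,4) = 12650.
P = 672/12650 = 336/6325 ≈ 0.0531.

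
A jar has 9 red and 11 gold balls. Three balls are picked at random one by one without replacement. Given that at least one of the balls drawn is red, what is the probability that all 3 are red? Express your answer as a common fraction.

P(all 3 red) = C(9,3)/C(20,3) = 7/95; P(at least one red) = 1 − C(11,3)/C(20,3) = 65/76.
Since 'all 3 red' ⊆ 'at least one red', P(all 3 | at least one) = 7/95 / 65/76 = 28/325 ≈ 0.0862.

28/325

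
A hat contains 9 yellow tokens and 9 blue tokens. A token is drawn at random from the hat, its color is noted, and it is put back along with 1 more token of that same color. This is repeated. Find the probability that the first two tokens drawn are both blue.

After a blue draw the hat holds 10 blue out of 19.
P = (9/18)·(10/19) = 5/19 ≈ 0.2632.

5/19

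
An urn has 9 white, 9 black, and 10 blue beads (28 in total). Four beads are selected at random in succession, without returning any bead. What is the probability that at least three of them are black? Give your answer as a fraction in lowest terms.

Sum the hypergeometric tail for j = 3,…,4 black beads.
Favorable = C(9,3)·C(19,1) + C(9,4)·C(19,0) = 1722; total = C(28,4) = 20475.
P = 1722/20475 = 82/975 ≈ 0.0841.

82/975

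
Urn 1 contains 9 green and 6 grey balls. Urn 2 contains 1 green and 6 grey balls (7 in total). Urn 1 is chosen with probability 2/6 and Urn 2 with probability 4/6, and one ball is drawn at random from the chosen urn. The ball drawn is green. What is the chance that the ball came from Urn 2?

P(green | Urn 1) = 3/5; P(green | Urn 2) = 1/7.
P(green) = 1/3·3/5 + 2/3·1/7 = 31/105.
By Bayes' rule, P(Urn 2 | green) = 2/21 / 31/105 = 10/31 ≈ 0.3226.

10/31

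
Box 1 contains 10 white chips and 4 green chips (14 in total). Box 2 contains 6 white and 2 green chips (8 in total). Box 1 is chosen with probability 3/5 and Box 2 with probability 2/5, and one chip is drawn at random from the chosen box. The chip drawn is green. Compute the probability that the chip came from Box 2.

7/19

P(green | Box 1) = 2/7; P(green | Box 2) = 1/4.
P(green) = 3/5·2/7 + 2/5·1/4 = 19/70.
By Bayes' rule, P(Box 2 | green) = 1/10 / 19/70 = 7/19 ≈ 0.3684.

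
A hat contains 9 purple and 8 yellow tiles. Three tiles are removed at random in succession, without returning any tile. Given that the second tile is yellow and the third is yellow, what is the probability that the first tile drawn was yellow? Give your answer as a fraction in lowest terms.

P(first=yellow and the second tile is yellow and the third is yellow) = (8/17)·(7/16)·(6/15) = 7/85.
P(E) = Σ over first color = 21/170 + 7/85 = 7/34.
By Bayes, P(first=yellow | E) = 7/85 / 7/34 = 2/5 ≈ 0.4000.

2/5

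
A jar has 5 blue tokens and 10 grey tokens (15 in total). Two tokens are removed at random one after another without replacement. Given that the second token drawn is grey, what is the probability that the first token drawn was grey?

P(first=grey and the second token drawn is grey) = (10/15)·(9/14) = 3/7.
P(the second token drawn is grey) = Σ over first color = 5/21 + 3/7 = 2/3.
By Bayes, P(first=grey | the second token drawn is grey) = 3/7 / 2/3 = 9/14 ≈ 0.6429.

9/14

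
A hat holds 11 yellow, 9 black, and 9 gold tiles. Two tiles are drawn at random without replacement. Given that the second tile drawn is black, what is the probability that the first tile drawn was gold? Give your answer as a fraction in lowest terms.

P(first=gold and the second tile drawn is black) = (9/29)·(9/28) = 81/812.
P(the second tile drawn is black) = Σ over first color = 99/812 + 18/203 + 81/812 = 9/29.
By Bayes, P(first=gold | the second tile drawn is black) = 81/812 / 9/29 = 9/28 ≈ 0.3214.

9/28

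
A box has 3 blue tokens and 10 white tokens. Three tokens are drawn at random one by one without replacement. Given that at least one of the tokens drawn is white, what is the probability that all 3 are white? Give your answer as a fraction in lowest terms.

P(all 3 white) = C(10,3)/C(13,3) = 60/143; P(at least one white) = 1 − C(3,3)/C(13,3) = 285/286.
Since 'all 3 white' ⊆ 'at least one white', P(all 3 | at least one) = 60/143 / 285/286 = 8/19 ≈ 0.4211.

8/19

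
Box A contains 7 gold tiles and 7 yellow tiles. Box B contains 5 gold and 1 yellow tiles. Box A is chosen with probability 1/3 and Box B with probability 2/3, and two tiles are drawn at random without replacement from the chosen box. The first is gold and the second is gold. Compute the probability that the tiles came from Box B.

52/61

P(E | Box A) = 3/13; P(E | Box B) = 2/3.
P(E) = 1/3·3/13 + 2/3·2/3 = 61/117.
By Bayes' rule, P(Box B | E) = 4/9 / 61/117 = 52/61 ≈ 0.8525.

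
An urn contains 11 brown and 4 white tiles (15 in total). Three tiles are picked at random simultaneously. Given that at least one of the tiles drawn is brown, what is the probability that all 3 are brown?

15/41

P(all 3 brown) = C(11,3)/C(15,3) = 33/91; P(at least one brown) = 1 − C(4,3)/C(15,3) = 451/455.
Since 'all 3 brown' ⊆ 'at least one brown', P(all 3 | at least one) = 33/91 / 451/455 = 15/41 ≈ 0.3659.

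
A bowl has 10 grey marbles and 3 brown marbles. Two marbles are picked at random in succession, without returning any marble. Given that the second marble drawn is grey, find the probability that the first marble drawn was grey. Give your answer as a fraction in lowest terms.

3/4

P(first=grey and the second marble drawn is grey) = (10/13)·(9/12) = 15/26.
P(the second marble drawn is grey) = Σ over first color = 15/26 + 5/26 = 10/13.
By Bayes, P(first=grey | the second marble drawn is grey) = 15/26 / 10/13 = 3/4 ≈ 0.7500.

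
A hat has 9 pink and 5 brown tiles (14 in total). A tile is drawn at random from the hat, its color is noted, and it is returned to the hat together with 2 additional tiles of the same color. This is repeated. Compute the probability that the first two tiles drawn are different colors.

Either brown then pink, or pink then brown; after the first draw the total is 16.
P = (5/14)·(9/16) + (9/14)·(5/16) = 45/112 ≈ 0.4018.

45/112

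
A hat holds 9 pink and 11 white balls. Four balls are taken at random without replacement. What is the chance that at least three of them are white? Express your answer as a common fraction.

Sum the hypergeometric tail for j = 3,…,4 white balls.
Favorable = C(11,3)·C(9,1) + C(11,4)·C(9,0) = 1815; total = C(20,4) = 4845.
P = 1815/4845 = 121/323 ≈ 0.3746.

121/323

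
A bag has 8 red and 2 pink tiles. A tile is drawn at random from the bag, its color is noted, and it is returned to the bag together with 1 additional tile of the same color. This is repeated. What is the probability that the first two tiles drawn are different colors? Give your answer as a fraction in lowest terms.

Either red then pink, or pink then red; after the first draw the total is 11.
P = (8/10)·(2/11) + (2/10)·(8/11) = 16/55 ≈ 0.2909.

16/55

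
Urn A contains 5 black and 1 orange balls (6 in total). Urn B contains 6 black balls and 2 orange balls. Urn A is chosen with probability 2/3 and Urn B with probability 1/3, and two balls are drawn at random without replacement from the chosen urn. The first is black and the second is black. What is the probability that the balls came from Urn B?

P(E | Urn A) = 2/3; P(E | Urn B) = 15/28.
P(E) = 2/3·2/3 + 1/3·15/28 = 157/252.
By Bayes' rule, P(Urn B | E) = 5/28 / 157/252 = 45/157 ≈ 0.2866.

45/157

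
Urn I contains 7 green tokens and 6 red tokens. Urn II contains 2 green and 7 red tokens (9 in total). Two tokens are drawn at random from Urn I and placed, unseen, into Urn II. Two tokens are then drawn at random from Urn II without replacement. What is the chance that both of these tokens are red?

719/1430

Condition on how many of the transferred tokens are red (from Urn I: 6 red of 13; then Urn II has 11 total).
  0 red: C(6,0)C(7,2)/C(13,2) = 7/26; then P = C(7,2)/C(11,2) = 21/55
  1 red: C(6,1)C(7,1)/C(13,2) = 7/13; then P = C(8,2)/C(11,2) = 28/55
  2 red: C(6,2)C(7,0)/C(13,2) = 5/26; then P = C(9,2)/C(11,2) = 36/55
P(both red) = 719/1430 ≈ 0.5028.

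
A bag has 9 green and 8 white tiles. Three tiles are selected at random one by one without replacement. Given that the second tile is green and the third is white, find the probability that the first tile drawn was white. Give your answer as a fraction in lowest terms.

7/15

P(first=white and the second tile is green and the third is white) = (8/17)·(9/16)·(7/15) = 21/170.
P(E) = Σ over first color = 12/85 + 21/170 = 9/34.
By Bayes, P(first=white | E) = 21/170 / 9/34 = 7/15 ≈ 0.4667.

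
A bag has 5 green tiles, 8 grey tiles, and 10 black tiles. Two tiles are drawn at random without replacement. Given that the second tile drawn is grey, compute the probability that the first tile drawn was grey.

P(first=grey and the second tile drawn is grey) = (8/23)·(7/22) = 28/253.
P(the second tile drawn is grey) = Σ over first color = 20/253 + 28/253 + 40/253 = 8/23.
By Bayes, P(first=grey | the second tile drawn is grey) = 28/253 / 8/23 = 7/22 ≈ 0.3182.

7/22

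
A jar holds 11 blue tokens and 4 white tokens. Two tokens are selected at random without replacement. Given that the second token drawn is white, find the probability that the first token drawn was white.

3/14

P(first=white and the second token drawn is white) = (4/15)·(3/14) = 2/35.
P(the second token drawn is white) = Σ over first color = 22/105 + 2/35 = 4/15.
By Bayes, P(first=white | the second token drawn is white) = 2/35 / 4/15 = 3/14 ≈ 0.2143.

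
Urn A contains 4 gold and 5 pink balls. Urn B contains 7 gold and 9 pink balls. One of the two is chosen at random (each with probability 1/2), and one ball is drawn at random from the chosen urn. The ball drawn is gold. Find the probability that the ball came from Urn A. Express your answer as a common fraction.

P(gold | Urn A) = 4/9; P(gold | Urn B) = 7/16.
P(gold) = 1/2·4/9 + 1/2·7/16 = 127/288.
By Bayes' rule, P(Urn A | gold) = 2/9 / 127/288 = 64/127 ≈ 0.5039.

64/127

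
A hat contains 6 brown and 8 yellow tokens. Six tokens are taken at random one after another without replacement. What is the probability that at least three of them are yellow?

362/429

Sum the hypergeometric tail for j = 3,…,6 yellow tokens.
Favorable = C(8,3)·C(6,3) + C(8,4)·C(6,2) + C(8,5)·C(6,1) + C(8,6)·C(6,0) = 2534; total = C(14,6) = 3003.
P = 2534/3003 = 362/429 ≈ 0.8438.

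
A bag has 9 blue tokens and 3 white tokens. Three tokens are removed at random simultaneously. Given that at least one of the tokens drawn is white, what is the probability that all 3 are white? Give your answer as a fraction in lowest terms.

1/136

P(all 3 white) = C(3,3)/C(12,3) = 1/220; P(at least one white) = 1 − C(9,3)/C(12,3) = 34/55.
Since 'all 3 white' ⊆ 'at least one white', P(all 3 | at least one) = 1/220 / 34/55 = 1/136 ≈ 0.0074.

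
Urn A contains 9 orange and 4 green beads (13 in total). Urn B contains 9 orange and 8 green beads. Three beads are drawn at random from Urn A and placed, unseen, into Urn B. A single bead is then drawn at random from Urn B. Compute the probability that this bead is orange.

36/65

Condition on how many of the transferred beads are orange (from Urn A: 9 orange of 13; then Urn B has 20 total).
  0 orange: C(9,0)C(4,3)/C(13,3) = 2/143; then P = 9/20
  1 orange: C(9,1)C(4,2)/C(13,3) = 27/143; then P = 10/20
  2 orange: C(9,2)C(4,1)/C(13,3) = 72/143; then P = 11/20
  3 orange: C(9,3)C(4,0)/C(13,3) = 42/143; then P = 12/20
P(orange from Urn B) = 36/65 ≈ 0.5538.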